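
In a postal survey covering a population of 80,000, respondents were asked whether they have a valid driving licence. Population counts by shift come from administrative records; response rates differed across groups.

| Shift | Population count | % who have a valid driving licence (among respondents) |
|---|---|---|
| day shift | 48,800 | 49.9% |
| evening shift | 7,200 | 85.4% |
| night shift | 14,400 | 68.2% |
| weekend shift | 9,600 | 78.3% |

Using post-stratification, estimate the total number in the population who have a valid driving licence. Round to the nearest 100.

47,800

Estimated count per cell = population count × respondent percentage:
  day shift: 48,800 × 49.9% = 24351.2
  evening shift: 7,200 × 85.4% = 6148.8
  night shift: 14,400 × 68.2% = 9820.8
  weekend shift: 9,600 × 78.3% = 7516.8
Estimated total = 47837.6 → 47,800.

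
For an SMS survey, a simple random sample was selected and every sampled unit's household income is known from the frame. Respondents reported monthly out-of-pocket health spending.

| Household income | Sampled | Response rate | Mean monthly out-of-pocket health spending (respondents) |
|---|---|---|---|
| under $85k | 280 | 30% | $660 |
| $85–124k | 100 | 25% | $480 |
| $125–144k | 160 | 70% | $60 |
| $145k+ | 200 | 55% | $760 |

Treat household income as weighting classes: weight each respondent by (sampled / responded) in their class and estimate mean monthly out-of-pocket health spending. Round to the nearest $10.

With weight = n_sampled/n_responded per class, the weighted class total is n_sampled:
  under $85k: 280 × 660 = 184,800
  $85–124k: 100 × 480 = 48,000
  $125–144k: 160 × 60 = 9600
  $145k+: 200 × 760 = 152,000
Adjusted estimate = 394,400 / 740 = 532.973 → $530.

$530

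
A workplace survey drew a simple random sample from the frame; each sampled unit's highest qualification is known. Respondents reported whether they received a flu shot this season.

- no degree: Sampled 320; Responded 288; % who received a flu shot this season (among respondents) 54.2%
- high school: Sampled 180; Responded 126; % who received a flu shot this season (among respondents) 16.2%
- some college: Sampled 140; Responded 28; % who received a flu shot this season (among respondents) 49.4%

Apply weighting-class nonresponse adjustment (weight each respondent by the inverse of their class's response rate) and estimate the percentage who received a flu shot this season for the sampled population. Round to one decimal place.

42.5%

Response rates by class: no degree 288/320 = 90%, high school 126/180 = 70%, some college 28/140 = 20%.
Each respondent's weight = sampled/responded in their class; summing within a class gives n_sampled, so:
  no degree: 320 × 54.2 = 17,344
  high school: 180 × 16.2 = 2916
  some college: 140 × 49.4 = 6916
Adjusted estimate = 27,176 / 640 = 42.4625 → 42.5%.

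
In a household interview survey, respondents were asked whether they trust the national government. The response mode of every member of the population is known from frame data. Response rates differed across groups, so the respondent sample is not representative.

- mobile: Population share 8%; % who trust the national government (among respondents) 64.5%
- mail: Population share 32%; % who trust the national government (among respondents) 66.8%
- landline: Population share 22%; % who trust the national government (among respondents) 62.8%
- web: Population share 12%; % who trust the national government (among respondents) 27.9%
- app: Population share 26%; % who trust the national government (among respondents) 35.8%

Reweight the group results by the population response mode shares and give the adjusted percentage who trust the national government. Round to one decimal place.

53.0%

Post-stratification weights by population share, not respondent share:
  mobile: 0.08 × 64.5 = 5.16
  mail: 0.32 × 66.8 = 21.376
  landline: 0.22 × 62.8 = 13.816
  web: 0.12 × 27.9 = 3.348
  app: 0.26 × 35.8 = 9.308
Post-stratified estimate = 53.008 → 53.0%.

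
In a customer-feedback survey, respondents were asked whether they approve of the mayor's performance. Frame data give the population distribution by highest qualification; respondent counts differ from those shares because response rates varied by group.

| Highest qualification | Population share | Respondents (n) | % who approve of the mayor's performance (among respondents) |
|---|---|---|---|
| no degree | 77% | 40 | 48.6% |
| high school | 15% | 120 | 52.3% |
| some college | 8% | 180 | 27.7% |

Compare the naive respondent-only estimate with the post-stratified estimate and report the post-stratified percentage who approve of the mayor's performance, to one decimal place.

47.5%

Without adjustment, the pooled respondent share is:
  (40/340)×48.6 + (120/340)×52.3 + (180/340)×27.7 = 38.8412%
Post-stratified estimate weights by population shares:
  0.77×48.6 + 0.15×52.3 + 0.08×27.7 = 47.483%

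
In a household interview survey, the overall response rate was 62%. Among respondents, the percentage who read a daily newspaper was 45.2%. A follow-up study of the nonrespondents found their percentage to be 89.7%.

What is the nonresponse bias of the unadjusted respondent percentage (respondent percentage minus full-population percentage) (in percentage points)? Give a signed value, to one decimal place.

Nonresponse fraction = 1 − 0.62 = 0.38.
Bias = (nonresponse fraction) × (respondent percentage − nonrespondent percentage)
     = 0.38 × (45.2 − 89.7) = 0.38 × -44.5 = -16.91.

-16.9 percentage points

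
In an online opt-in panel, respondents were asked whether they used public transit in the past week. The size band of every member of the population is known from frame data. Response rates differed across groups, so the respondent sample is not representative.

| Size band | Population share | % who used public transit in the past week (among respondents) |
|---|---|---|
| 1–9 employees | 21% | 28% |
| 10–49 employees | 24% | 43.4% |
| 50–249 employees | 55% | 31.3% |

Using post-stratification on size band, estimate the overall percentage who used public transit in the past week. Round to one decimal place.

Each cell contributes population-share × respondent value:
  1–9 employees: 0.21 × 28 = 5.88
  10–49 employees: 0.24 × 43.4 = 10.416
  50–249 employees: 0.55 × 31.3 = 17.215
Post-stratified estimate = 33.511 → 33.5%.

33.5%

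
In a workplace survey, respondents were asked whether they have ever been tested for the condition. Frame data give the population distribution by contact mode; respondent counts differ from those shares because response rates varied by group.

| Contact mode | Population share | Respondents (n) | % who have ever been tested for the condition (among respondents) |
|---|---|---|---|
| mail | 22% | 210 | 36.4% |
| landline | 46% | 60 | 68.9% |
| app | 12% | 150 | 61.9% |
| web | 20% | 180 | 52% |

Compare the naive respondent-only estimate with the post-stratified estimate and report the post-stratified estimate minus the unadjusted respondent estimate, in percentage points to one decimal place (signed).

+6.8 percentage points

Without adjustment, the pooled respondent share is:
  (210/600)×36.4 + (60/600)×68.9 + (150/600)×61.9 + (180/600)×52 = 50.705%
Post-stratified estimate weights by population shares:
  0.22×36.4 + 0.46×68.9 + 0.12×61.9 + 0.2×52 = 57.53%
Difference = 57.53 − 50.705 = 6.825 pp.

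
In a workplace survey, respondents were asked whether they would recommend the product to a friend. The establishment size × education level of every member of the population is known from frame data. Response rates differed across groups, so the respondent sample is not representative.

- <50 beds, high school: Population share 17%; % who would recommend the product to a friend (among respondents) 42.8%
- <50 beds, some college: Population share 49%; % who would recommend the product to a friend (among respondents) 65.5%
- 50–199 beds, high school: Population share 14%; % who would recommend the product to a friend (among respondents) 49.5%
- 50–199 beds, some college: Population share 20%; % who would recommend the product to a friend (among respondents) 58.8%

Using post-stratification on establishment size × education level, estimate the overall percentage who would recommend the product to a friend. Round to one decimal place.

Reweight to the known establishment size × education level distribution:
  <50 beds, high school: 0.17 × 42.8 = 7.276
  <50 beds, some college: 0.49 × 65.5 = 32.095
  50–199 beds, high school: 0.14 × 49.5 = 6.93
  50–199 beds, some college: 0.2 × 58.8 = 11.76
Post-stratified estimate = 58.061 → 58.1%.

58.1%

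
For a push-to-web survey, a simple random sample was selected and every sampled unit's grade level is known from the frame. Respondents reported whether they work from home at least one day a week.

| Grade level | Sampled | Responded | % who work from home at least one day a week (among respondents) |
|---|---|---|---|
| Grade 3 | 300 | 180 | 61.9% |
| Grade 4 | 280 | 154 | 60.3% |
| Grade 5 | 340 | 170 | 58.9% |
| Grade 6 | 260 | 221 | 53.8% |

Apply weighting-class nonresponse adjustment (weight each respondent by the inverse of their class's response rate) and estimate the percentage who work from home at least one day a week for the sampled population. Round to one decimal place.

Response rates by class: Grade 3 180/300 = 60%, Grade 4 154/280 = 55%, Grade 5 170/340 = 50%, Grade 6 221/260 = 85%.
With weight = n_sampled/n_responded per class, the weighted class total is n_sampled:
  Grade 3: 300 × 61.9 = 18,570
  Grade 4: 280 × 60.3 = 16,884
  Grade 5: 340 × 58.9 = 20,026
  Grade 6: 260 × 53.8 = 13,988
Adjusted estimate = 69,468 / 1,180 = 58.8712 → 58.9%.

58.9%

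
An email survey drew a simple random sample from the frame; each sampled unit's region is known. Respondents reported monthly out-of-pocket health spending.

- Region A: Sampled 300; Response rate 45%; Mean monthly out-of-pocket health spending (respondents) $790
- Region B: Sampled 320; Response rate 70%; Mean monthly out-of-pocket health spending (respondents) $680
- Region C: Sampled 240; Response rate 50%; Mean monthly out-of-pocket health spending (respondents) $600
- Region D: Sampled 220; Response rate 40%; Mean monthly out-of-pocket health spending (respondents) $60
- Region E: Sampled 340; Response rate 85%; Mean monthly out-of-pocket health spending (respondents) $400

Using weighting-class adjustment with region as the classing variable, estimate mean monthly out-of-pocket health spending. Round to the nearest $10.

$530

Inverse-response-rate weighting restores each class to its sampled count, so class totals weight by n_sampled:
  Region A: 300 × 790 = 237,000
  Region B: 320 × 680 = 217,600
  Region C: 240 × 600 = 144,000
  Region D: 220 × 60 = 13,200
  Region E: 340 × 400 = 136,000
Adjusted estimate = 747,800 / 1,420 = 526.62 → $530.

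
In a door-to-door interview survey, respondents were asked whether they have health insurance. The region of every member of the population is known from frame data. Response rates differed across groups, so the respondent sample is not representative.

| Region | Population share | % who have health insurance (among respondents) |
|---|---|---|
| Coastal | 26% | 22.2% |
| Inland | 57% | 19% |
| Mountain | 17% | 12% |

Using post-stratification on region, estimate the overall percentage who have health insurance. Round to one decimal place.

18.6%

Reweight to the known region distribution:
  Coastal: 0.26 × 22.2 = 5.772
  Inland: 0.57 × 19 = 10.83
  Mountain: 0.17 × 12 = 2.04
Post-stratified estimate = 18.642 → 18.6%.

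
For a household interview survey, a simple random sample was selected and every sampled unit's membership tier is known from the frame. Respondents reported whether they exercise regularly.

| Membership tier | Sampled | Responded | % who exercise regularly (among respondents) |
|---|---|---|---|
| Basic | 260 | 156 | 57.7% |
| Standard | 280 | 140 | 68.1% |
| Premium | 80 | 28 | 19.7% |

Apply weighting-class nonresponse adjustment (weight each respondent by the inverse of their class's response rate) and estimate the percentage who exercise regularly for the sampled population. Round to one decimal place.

Class response rates: Basic 156/260 = 60%, Standard 140/280 = 50%, Premium 28/80 = 35%.
With weight = n_sampled/n_responded per class, the weighted class total is n_sampled:
  Basic: 260 × 57.7 = 15,002
  Standard: 280 × 68.1 = 19,068
  Premium: 80 × 19.7 = 1576
Adjusted estimate = 35,646 / 620 = 57.4935 → 57.5%.

57.5%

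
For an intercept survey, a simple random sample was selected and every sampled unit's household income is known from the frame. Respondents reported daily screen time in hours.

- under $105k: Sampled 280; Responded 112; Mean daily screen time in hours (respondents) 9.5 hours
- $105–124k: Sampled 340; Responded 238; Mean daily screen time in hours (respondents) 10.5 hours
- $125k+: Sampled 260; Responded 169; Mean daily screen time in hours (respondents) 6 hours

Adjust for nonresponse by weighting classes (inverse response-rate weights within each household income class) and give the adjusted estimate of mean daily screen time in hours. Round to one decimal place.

8.9

Response rates by class: under $105k 112/280 = 40%, $105–124k 238/340 = 70%, $125k+ 169/260 = 65%.
Inverse-response-rate weighting restores each class to its sampled count, so class totals weight by n_sampled:
  under $105k: 280 × 9.5 = 2660
  $105–124k: 340 × 10.5 = 3570
  $125k+: 260 × 6 = 1560
Adjusted estimate = 7790 / 880 = 8.85227 → 8.9.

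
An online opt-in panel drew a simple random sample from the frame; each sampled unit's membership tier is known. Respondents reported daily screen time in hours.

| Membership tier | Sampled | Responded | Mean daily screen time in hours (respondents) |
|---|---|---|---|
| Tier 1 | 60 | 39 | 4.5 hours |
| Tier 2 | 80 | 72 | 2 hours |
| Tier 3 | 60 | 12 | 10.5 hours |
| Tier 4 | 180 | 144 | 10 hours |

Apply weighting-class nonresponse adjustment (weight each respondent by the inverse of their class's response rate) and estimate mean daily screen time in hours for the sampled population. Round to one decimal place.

Response rates by class: Tier 1 39/60 = 65%, Tier 2 72/80 = 90%, Tier 3 12/60 = 20%, Tier 4 144/180 = 80%.
Inverse-response-rate weighting restores each class to its sampled count, so class totals weight by n_sampled:
  Tier 1: 60 × 4.5 = 270
  Tier 2: 80 × 2 = 160
  Tier 3: 60 × 10.5 = 630
  Tier 4: 180 × 10 = 1800
Adjusted estimate = 2860 / 380 = 7.52632 → 7.5.

7.5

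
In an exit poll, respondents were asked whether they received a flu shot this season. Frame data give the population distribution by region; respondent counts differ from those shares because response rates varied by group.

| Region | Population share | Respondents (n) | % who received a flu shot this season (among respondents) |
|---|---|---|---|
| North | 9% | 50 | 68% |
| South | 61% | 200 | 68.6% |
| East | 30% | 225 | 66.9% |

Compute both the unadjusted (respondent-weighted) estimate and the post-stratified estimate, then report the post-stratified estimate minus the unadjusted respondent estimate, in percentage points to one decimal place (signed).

Naive respondent-only estimate (weights = respondent counts):
  (50/475)×68 + (200/475)×68.6 + (225/475)×66.9 = 67.7316%
Post-stratifying to population shares instead:
  0.09×68 + 0.61×68.6 + 0.3×66.9 = 68.036%
Difference = 68.036 − 67.7316 = 0.3044 pp.

+0.3 percentage points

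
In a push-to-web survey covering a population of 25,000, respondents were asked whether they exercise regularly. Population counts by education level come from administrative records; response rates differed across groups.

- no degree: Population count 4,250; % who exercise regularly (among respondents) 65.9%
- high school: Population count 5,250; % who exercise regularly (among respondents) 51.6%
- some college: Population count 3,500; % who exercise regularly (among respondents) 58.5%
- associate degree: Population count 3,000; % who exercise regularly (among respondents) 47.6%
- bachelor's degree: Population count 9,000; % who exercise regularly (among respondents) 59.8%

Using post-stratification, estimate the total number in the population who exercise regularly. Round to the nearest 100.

14,400

Estimated count per cell = population count × respondent percentage:
  no degree: 4,250 × 65.9% = 2800.75
  high school: 5,250 × 51.6% = 2709
  some college: 3,500 × 58.5% = 2047.5
  associate degree: 3,000 × 47.6% = 1428
  bachelor's degree: 9,000 × 59.8% = 5382
Estimated total = 14367.2 → 14,400.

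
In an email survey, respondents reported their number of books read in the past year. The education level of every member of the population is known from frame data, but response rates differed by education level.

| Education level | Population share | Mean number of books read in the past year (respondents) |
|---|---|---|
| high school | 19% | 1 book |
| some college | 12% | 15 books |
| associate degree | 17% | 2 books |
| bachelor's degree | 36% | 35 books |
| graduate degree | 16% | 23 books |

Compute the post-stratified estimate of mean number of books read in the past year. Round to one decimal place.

Each cell contributes population-share × respondent value:
  high school: 0.19 × 1 = 0.19
  some college: 0.12 × 15 = 1.8
  associate degree: 0.17 × 2 = 0.34
  bachelor's degree: 0.36 × 35 = 12.6
  graduate degree: 0.16 × 23 = 3.68
Post-stratified estimate = 18.61 → 18.6.

18.6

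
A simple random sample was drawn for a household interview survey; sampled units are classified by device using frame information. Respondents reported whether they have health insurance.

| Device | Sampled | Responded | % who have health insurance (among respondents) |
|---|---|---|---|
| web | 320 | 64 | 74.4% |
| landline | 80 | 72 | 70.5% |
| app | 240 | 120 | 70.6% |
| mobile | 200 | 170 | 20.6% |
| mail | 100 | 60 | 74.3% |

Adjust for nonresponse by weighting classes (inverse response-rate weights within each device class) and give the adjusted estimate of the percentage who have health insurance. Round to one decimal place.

Response rates by class: web 64/320 = 20%, landline 72/80 = 90%, app 120/240 = 50%, mobile 170/200 = 85%, mail 60/100 = 60%.
Weighting each respondent by the inverse class response rate inflates each class back to its sampled size, so the class weight is n_sampled:
  web: 320 × 74.4 = 23,808
  landline: 80 × 70.5 = 5640
  app: 240 × 70.6 = 16,944
  mobile: 200 × 20.6 = 4120
  mail: 100 × 74.3 = 7430
Adjusted estimate = 57,942 / 940 = 61.6404 → 61.6%.

61.6%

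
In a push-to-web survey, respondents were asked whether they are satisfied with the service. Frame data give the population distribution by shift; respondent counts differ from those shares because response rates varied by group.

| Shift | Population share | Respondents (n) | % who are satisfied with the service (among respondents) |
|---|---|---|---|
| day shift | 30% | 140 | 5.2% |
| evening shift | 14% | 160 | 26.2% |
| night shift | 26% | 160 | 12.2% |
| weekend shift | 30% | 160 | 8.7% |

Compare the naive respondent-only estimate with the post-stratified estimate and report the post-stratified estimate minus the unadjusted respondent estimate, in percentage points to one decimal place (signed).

-2.3 percentage points

Unadjusted (pooled respondent) estimate weights by respondent counts:
  (140/620)×5.2 + (160/620)×26.2 + (160/620)×12.2 + (160/620)×8.7 = 13.329%
Reweighting by population shift shares:
  0.3×5.2 + 0.14×26.2 + 0.26×12.2 + 0.3×8.7 = 11.01%
Difference = 11.01 − 13.329 = -2.319 pp.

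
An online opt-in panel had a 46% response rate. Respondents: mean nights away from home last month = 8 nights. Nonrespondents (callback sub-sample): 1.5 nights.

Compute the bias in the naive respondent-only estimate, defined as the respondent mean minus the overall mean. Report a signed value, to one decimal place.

Nonresponse fraction = 1 − 0.46 = 0.54.
Bias = (nonresponse fraction) × (respondent mean − nonrespondent mean)
     = 0.54 × (8 − 1.5) = 0.54 × 6.5 = 3.51.

+3.5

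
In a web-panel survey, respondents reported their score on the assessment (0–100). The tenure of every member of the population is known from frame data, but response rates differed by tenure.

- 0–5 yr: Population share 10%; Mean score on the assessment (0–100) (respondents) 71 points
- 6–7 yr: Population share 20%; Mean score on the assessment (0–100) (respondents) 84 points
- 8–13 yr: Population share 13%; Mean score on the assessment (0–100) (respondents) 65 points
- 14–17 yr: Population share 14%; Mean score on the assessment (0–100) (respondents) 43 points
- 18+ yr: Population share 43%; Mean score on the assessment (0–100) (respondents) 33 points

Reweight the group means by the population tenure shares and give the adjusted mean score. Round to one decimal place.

Weight each group's respondent value by its population share:
  0–5 yr: 0.1 × 71 = 7.1
  6–7 yr: 0.2 × 84 = 16.8
  8–13 yr: 0.13 × 65 = 8.45
  14–17 yr: 0.14 × 43 = 6.02
  18+ yr: 0.43 × 33 = 14.19
Post-stratified estimate = 52.56 → 52.6.

52.6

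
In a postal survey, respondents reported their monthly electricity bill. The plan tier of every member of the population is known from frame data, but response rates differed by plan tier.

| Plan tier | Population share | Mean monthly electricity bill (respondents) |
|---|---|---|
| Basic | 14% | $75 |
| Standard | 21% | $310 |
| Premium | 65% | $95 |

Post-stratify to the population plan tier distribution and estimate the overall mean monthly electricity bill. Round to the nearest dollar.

$137

Post-stratification weights by population share, not respondent share:
  Basic: 0.14 × 75 = 10.5
  Standard: 0.21 × 310 = 65.1
  Premium: 0.65 × 95 = 61.75
Post-stratified estimate = 137.35 → $137.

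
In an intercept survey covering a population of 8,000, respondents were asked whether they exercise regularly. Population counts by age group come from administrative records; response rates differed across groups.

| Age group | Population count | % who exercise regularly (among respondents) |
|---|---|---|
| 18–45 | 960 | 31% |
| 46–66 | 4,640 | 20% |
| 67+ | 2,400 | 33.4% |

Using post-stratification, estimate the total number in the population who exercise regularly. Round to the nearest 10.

2,030

Apply each group's respondent rate to its population count:
  18–45: 960 × 31% = 297.6
  46–66: 4,640 × 20% = 928
  67+: 2,400 × 33.4% = 801.6
Estimated total = 2027.2 → 2,030.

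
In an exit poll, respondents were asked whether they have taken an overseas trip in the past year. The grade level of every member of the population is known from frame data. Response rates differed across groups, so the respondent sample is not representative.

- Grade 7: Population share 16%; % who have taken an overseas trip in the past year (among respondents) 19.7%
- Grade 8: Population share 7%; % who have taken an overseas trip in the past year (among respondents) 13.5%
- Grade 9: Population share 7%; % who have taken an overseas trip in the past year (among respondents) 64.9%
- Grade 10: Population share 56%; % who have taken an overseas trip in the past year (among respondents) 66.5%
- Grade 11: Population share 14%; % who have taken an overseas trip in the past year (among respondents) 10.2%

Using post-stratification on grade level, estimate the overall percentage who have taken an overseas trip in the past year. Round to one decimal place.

Reweight to the known grade level distribution:
  Grade 7: 0.16 × 19.7 = 3.152
  Grade 8: 0.07 × 13.5 = 0.945
  Grade 9: 0.07 × 64.9 = 4.543
  Grade 10: 0.56 × 66.5 = 37.24
  Grade 11: 0.14 × 10.2 = 1.428
Post-stratified estimate = 47.308 → 47.3%.

47.3%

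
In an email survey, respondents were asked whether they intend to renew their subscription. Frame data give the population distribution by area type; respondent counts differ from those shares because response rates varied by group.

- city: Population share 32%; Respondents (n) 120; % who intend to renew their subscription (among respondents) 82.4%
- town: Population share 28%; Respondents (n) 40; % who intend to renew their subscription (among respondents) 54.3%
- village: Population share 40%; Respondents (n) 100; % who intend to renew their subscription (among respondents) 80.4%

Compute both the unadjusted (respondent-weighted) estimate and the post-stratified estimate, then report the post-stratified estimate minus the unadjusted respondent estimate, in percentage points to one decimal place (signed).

-3.6 percentage points

Without adjustment, the pooled respondent share is:
  (120/260)×82.4 + (40/260)×54.3 + (100/260)×80.4 = 77.3077%
Post-stratified estimate weights by population shares:
  0.32×82.4 + 0.28×54.3 + 0.4×80.4 = 73.732%
Difference = 73.732 − 77.3077 = -3.5757 pp.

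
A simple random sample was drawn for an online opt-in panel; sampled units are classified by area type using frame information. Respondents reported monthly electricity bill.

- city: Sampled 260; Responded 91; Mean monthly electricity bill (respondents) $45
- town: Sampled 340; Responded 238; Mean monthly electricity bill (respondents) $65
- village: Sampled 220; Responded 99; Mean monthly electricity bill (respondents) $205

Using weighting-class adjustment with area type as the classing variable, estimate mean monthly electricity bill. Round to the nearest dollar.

$96

Class response rates: city 91/260 = 35%, town 238/340 = 70%, village 99/220 = 45%.
Each respondent's weight = sampled/responded in their class; summing within a class gives n_sampled, so:
  city: 260 × 45 = 11,700
  town: 340 × 65 = 22,100
  village: 220 × 205 = 45,100
Adjusted estimate = 78,900 / 820 = 96.2195 → $96.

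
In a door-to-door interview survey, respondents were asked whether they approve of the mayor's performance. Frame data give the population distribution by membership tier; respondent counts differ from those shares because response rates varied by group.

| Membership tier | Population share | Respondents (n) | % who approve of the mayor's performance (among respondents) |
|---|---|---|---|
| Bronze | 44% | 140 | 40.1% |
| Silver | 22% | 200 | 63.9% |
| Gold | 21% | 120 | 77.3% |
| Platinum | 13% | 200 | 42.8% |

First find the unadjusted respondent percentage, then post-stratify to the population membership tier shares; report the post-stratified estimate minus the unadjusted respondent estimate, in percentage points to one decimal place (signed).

-1.4 percentage points

Naive respondent-only estimate (weights = respondent counts):
  (140/660)×40.1 + (200/660)×63.9 + (120/660)×77.3 + (200/660)×42.8 = 54.8939%
Reweighting by population membership tier shares:
  0.44×40.1 + 0.22×63.9 + 0.21×77.3 + 0.13×42.8 = 53.499%
Difference = 53.499 − 54.8939 = -1.3949 pp.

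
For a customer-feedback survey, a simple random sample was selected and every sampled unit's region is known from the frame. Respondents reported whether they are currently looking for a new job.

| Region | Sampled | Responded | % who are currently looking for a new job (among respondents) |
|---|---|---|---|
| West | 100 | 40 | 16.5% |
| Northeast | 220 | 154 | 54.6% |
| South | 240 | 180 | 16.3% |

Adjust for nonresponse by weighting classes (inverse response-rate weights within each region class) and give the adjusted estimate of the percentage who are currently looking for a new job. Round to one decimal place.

Class response rates: West 40/100 = 40%, Northeast 154/220 = 70%, South 180/240 = 75%.
Inverse-response-rate weighting restores each class to its sampled count, so class totals weight by n_sampled:
  West: 100 × 16.5 = 1650
  Northeast: 220 × 54.6 = 12,012
  South: 240 × 16.3 = 3912
Adjusted estimate = 17,574 / 560 = 31.3821 → 31.4%.

31.4%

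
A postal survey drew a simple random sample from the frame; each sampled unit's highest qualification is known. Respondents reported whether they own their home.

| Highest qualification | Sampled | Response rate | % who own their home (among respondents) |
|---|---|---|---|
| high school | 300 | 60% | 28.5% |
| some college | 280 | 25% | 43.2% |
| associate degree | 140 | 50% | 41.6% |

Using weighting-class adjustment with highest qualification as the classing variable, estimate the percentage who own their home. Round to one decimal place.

36.8%

Inverse-response-rate weighting restores each class to its sampled count, so class totals weight by n_sampled:
  high school: 300 × 28.5 = 8550
  some college: 280 × 43.2 = 12,096
  associate degree: 140 × 41.6 = 5824
Adjusted estimate = 26,470 / 720 = 36.7639 → 36.8%.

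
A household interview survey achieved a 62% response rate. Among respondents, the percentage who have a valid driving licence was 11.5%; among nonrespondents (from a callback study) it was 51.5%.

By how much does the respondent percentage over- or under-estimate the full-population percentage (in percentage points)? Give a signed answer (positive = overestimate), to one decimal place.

Nonresponse fraction = 1 − 0.62 = 0.38.
Bias = (nonresponse fraction) × (respondent percentage − nonrespondent percentage)
     = 0.38 × (11.5 − 51.5) = 0.38 × -40 = -15.2.

-15.2 percentage points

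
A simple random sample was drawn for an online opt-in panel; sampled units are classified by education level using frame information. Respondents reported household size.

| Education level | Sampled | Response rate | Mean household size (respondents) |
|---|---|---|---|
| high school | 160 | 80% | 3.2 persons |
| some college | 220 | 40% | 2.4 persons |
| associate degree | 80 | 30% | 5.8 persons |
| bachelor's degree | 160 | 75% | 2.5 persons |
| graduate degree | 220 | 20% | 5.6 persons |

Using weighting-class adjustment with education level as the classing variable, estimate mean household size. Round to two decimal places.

3.73

Weighting each respondent by the inverse class response rate inflates each class back to its sampled size, so the class weight is n_sampled:
  high school: 160 × 3.2 = 512
  some college: 220 × 2.4 = 528
  associate degree: 80 × 5.8 = 464
  bachelor's degree: 160 × 2.5 = 400
  graduate degree: 220 × 5.6 = 1232
Adjusted estimate = 3136 / 840 = 3.73333 → 3.73.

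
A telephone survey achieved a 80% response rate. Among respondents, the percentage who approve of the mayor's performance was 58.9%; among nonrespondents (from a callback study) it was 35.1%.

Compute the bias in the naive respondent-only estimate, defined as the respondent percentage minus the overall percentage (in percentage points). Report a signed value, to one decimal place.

+4.8 percentage points

Nonresponse fraction = 1 − 0.8 = 0.2.
Bias = (nonresponse fraction) × (respondent percentage − nonrespondent percentage)
     = 0.2 × (58.9 − 35.1) = 0.2 × 23.8 = 4.76.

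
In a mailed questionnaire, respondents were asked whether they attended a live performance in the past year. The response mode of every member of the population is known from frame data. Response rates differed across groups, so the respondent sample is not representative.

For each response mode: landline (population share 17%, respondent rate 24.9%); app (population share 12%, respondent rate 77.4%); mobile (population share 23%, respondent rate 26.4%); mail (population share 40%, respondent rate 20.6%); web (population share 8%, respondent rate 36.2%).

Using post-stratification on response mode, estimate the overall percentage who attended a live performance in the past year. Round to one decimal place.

30.7%

Reweight to the known response mode distribution:
  landline: 0.17 × 24.9 = 4.233
  app: 0.12 × 77.4 = 9.288
  mobile: 0.23 × 26.4 = 6.072
  mail: 0.4 × 20.6 = 8.24
  web: 0.08 × 36.2 = 2.896
Post-stratified estimate = 30.729 → 30.7%.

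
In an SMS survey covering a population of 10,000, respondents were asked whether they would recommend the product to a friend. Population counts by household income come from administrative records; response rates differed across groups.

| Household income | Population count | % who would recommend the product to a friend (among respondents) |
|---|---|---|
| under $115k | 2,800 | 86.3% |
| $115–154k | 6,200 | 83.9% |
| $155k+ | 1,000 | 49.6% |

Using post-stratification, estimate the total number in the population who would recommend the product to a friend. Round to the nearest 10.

8,110

Apply each group's respondent rate to its population count:
  under $115k: 2,800 × 86.3% = 2416.4
  $115–154k: 6,200 × 83.9% = 5201.8
  $155k+: 1,000 × 49.6% = 496
Estimated total = 8114.2 → 8,110.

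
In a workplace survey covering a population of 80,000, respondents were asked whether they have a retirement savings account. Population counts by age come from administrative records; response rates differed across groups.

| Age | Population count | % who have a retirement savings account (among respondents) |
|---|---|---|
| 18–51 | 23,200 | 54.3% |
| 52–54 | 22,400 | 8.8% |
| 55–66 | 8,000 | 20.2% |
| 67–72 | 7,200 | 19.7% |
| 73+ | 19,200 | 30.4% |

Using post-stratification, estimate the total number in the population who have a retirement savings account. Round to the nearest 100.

23,400

Estimated count per cell = population count × respondent percentage:
  18–51: 23,200 × 54.3% = 12597.6
  52–54: 22,400 × 8.8% = 1971.2
  55–66: 8,000 × 20.2% = 1616
  67–72: 7,200 × 19.7% = 1418.4
  73+: 19,200 × 30.4% = 5836.8
Estimated total = 23,440 → 23,400.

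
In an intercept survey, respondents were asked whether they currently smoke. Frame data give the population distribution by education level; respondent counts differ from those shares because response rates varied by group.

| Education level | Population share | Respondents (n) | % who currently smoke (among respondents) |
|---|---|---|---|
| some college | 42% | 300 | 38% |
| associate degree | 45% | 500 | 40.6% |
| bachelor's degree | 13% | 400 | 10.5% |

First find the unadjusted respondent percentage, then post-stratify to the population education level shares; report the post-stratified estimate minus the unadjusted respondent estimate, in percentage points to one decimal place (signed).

+5.7 percentage points

Without adjustment, the pooled respondent share is:
  (300/1200)×38 + (500/1200)×40.6 + (400/1200)×10.5 = 29.9167%
Reweighting by population education level shares:
  0.42×38 + 0.45×40.6 + 0.13×10.5 = 35.595%
Difference = 35.595 − 29.9167 = 5.6783 pp.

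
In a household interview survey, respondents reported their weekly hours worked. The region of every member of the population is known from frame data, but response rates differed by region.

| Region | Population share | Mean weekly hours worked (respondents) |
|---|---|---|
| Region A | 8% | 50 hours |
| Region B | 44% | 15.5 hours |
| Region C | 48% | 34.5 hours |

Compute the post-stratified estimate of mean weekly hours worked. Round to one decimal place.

Post-stratification weights by population share, not respondent share:
  Region A: 0.08 × 50 = 4
  Region B: 0.44 × 15.5 = 6.82
  Region C: 0.48 × 34.5 = 16.56
Post-stratified estimate = 27.38 → 27.4.

27.4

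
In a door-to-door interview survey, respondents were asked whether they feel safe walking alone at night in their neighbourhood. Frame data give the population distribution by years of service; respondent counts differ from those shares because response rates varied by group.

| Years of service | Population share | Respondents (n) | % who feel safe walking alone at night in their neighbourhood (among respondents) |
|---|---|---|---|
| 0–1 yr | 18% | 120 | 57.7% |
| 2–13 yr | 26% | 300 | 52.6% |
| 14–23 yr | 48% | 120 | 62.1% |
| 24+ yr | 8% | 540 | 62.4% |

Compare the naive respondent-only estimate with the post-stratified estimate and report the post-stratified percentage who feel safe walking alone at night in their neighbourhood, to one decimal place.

58.9%

Naive respondent-only estimate (weights = respondent counts):
  (120/1080)×57.7 + (300/1080)×52.6 + (120/1080)×62.1 + (540/1080)×62.4 = 59.1222%
Reweighting by population years of service shares:
  0.18×57.7 + 0.26×52.6 + 0.48×62.1 + 0.08×62.4 = 58.862%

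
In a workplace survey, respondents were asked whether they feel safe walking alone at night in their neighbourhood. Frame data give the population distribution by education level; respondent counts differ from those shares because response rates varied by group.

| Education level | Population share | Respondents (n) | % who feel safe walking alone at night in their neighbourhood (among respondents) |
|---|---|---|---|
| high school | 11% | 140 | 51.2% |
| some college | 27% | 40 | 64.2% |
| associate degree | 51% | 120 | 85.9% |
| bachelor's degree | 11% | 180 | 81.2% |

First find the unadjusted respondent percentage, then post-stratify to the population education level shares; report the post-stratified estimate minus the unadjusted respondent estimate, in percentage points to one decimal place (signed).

Unadjusted (pooled respondent) estimate weights by respondent counts:
  (140/480)×51.2 + (40/480)×64.2 + (120/480)×85.9 + (180/480)×81.2 = 72.2083%
Post-stratified estimate weights by population shares:
  0.11×51.2 + 0.27×64.2 + 0.51×85.9 + 0.11×81.2 = 75.707%
Difference = 75.707 − 72.2083 = 3.4987 pp.

+3.5 percentage points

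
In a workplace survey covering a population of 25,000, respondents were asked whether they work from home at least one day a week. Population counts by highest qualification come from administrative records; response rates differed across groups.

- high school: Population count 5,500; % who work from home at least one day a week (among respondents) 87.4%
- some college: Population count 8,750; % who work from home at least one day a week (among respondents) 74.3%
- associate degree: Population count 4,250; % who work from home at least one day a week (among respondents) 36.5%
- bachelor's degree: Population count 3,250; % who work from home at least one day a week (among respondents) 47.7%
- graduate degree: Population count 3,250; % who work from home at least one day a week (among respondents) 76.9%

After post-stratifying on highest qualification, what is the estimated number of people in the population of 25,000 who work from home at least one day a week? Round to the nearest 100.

16,900

Each cell contributes its population count × the respondent rate:
  high school: 5,500 × 87.4% = 4807
  some college: 8,750 × 74.3% = 6501.25
  associate degree: 4,250 × 36.5% = 1551.25
  bachelor's degree: 3,250 × 47.7% = 1550.25
  graduate degree: 3,250 × 76.9% = 2499.25
Estimated total = 16,909 → 16,900.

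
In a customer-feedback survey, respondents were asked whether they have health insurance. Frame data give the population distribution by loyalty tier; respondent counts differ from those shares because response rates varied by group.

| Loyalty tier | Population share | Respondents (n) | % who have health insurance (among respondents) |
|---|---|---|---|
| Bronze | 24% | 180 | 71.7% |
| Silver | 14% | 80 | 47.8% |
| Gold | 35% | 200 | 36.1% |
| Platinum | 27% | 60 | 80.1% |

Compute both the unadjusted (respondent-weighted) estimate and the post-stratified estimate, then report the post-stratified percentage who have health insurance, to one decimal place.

58.2%

Naive respondent-only estimate (weights = respondent counts):
  (180/520)×71.7 + (80/520)×47.8 + (200/520)×36.1 + (60/520)×80.1 = 55.3%
Post-stratified estimate weights by population shares:
  0.24×71.7 + 0.14×47.8 + 0.35×36.1 + 0.27×80.1 = 58.162%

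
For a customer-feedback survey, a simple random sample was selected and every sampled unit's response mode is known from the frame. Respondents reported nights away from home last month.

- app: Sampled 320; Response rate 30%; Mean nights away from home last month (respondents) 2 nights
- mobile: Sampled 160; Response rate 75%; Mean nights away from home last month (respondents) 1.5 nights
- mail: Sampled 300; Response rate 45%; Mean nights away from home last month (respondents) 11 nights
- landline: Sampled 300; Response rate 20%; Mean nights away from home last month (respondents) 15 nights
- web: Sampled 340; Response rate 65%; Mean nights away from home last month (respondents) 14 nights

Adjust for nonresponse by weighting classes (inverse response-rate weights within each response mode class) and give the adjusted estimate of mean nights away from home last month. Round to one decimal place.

With weight = n_sampled/n_responded per class, the weighted class total is n_sampled:
  app: 320 × 2 = 640
  mobile: 160 × 1.5 = 240
  mail: 300 × 11 = 3300
  landline: 300 × 15 = 4500
  web: 340 × 14 = 4760
Adjusted estimate = 13,440 / 1,420 = 9.46479 → 9.5.

9.5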